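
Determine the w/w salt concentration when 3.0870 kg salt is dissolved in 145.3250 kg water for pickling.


Formula: Conc = salt / (water + salt) * 100
Substituting: Conc = 3.0870 / (145.3250 + 3.0870) * 100
Result: 2.0800 %


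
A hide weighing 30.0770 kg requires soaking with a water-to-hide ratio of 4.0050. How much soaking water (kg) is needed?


Formula: Water = hide_weight * ratio
Substituting: Water = 30.0770 * 4.0050
Result: 120.4584 kg


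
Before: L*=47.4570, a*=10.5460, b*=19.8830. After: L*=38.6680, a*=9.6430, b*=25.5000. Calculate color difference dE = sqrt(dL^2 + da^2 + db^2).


dL = -8.7890, da = -0.9030, db = 5.6170
dE = sqrt((-8.7890)^2 + (-0.9030)^2 + 5.6170^2) = 10.4696


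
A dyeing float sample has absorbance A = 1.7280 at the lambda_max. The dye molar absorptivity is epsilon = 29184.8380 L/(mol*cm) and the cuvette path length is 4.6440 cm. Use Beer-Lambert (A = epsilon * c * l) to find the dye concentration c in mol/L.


Formula: c = A / (epsilon * l)
Substituting: c = 1.7280 / (29184.8380 * 4.6440)
Result: 1.2750e-05 mol/L


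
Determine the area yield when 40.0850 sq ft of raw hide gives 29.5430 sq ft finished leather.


Formula: Yield = finished / raw * 100
Substituting: Yield = 29.5430 / 40.0850 * 100
Result: 73.7009 %


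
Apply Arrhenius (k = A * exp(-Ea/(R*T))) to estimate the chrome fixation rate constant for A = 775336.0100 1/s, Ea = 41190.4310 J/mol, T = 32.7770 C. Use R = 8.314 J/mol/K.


T_K = T_C + 273.15 = 32.7770 + 273.15 = 305.9270 K
exponent = -Ea / (R * T_K) = -41190.4310 / (8.314 * 305.9270) = -16.1945
k = A * exp(exponent) = 775336.0100 * exp(-16.1945) = 0.0718278 1/s


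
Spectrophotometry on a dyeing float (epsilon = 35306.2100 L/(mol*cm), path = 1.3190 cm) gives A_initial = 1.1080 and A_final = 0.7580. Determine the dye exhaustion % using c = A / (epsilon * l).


c_initial = A_i / (epsilon * l) = 1.1080 / (35306.2100 * 1.3190) = 2.3793e-05 mol/L
c_final = A_f / (epsilon * l) = 0.7580 / (35306.2100 * 1.3190) = 1.6277e-05 mol/L
Exhaustion = (c_initial - c_final) / c_initial * 100 = (2.3793e-05 - 1.6277e-05) / 2.3793e-05 * 100 = 31.5884 %


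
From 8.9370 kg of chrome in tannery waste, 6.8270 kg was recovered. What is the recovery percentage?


Formula: Recovery = recovered / input * 100
Substituting: Recovery = 6.8270 / 8.9370 * 100
Result: 76.3903 %


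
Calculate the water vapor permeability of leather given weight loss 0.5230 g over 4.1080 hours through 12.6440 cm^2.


Formula: WVP = loss / (area * time)
Substituting: WVP = 0.5230 / (12.6440 * 4.1080)
Result: 0.010069 g/(cm^2*hr)


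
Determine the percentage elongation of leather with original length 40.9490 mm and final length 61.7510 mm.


Formula: Elongation = (Lf - L0) / L0 * 100
Substituting: Elongation = (61.7510 - 40.9490) / 40.9490 * 100
Result: 50.7998 %


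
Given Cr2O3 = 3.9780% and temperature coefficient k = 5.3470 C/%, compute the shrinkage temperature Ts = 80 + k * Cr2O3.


Formula: Ts = 80 + k * Cr2O3
Substituting: Ts = 80 + 5.3470 * 3.9780
Result: 101.2704 C


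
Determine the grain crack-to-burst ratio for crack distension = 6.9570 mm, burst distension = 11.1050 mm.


Formula: Ratio = crack / burst
Substituting: Ratio = 6.9570 / 11.1050
Result: 0.6265


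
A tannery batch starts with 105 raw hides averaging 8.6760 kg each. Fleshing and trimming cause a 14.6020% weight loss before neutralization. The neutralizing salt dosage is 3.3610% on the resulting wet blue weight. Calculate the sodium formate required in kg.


Total_raw = N * avg_wt = 105 * 8.6760 = 910.9800 kg
Substrate = Total_raw * (1 - loss/100) = 910.9800 * (1 - 14.6020/100) = 777.9587 kg
Neutralizer = Substrate * pct / 100 = 777.9587 * 3.3610 / 100 = 26.1472 kg


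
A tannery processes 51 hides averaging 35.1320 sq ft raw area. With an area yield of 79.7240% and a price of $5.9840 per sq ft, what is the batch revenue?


Raw_total = N * avg_area = 51 * 35.1320 = 1791.7320 sq ft
Finished = Raw_total * yield / 100 = 1791.7320 * 79.7240 / 100 = 1428.4404 sq ft
Value = Finished * price = 1428.4404 * 5.9840 = 8547.7875 $


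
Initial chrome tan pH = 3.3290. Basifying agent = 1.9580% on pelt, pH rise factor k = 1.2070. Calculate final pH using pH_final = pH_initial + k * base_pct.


Formula: pH_final = pH_initial + k * base_pct
Substituting: pH_final = 3.3290 + 1.2070 * 1.9580
Result: 5.6923


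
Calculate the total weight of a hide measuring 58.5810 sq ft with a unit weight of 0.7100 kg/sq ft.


Formula: Weight = area * weight_per_sqft
Substituting: Weight = 58.5810 * 0.7100
Result: 41.5925 kg


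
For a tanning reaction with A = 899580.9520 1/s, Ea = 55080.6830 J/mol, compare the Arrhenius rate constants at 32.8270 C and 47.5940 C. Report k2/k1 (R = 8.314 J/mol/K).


T1 = 32.8270 + 273.15 = 305.9770 K; T2 = 47.5940 + 273.15 = 320.7440 K
k1 = A * exp(-Ea/(R*T1)) = 899580.9520 * exp(-55080.6830/(8.314*305.9770)) = 3.5534e-04 1/s
k2 = A * exp(-Ea/(R*T2)) = 899580.9520 * exp(-55080.6830/(8.314*320.7440)) = 9.6288e-04 1/s
k2/k1 = 9.6288e-04 / 3.5534e-04 = 2.7098


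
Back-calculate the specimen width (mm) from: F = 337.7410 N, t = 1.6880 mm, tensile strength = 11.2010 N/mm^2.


Formula: w = F / (TS * t)
Substituting: w = 337.7410 / (11.2010 * 1.6880)
Result: 17.8630 mm


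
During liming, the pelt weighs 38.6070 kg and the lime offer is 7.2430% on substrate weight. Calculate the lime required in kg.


Formula: Lime = substrate * pct / 100
Substituting: Lime = 38.6070 * 7.2430 / 100
Result: 2.7963 kg


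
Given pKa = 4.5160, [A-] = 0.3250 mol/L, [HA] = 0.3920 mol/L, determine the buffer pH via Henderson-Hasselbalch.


ratio = [A-] / [HA] = 0.3250 / 0.3920 = 0.8291
log10(ratio) = -0.0814027
pH = pKa + log10(ratio) = 4.5160 - 0.0814027 = 4.4346


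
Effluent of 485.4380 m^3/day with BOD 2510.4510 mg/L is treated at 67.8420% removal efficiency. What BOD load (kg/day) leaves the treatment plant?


Load_in = volume * conc / 1000 = 485.4380 * 2510.4510 / 1000 = 1218.6683 kg/day
Removed = Load_in * eff / 100 = 1218.6683 * 67.8420 / 100 = 826.7690 kg/day
Load_out = Load_in - Removed = 1218.6683 - 826.7690 = 391.8994 kg/day


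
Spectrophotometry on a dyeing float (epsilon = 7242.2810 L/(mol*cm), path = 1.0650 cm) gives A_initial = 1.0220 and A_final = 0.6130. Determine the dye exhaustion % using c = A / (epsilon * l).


c_initial = A_i / (epsilon * l) = 1.0220 / (7242.2810 * 1.0650) = 1.3250e-04 mol/L
c_final = A_f / (epsilon * l) = 0.6130 / (7242.2810 * 1.0650) = 7.9476e-05 mol/L
Exhaustion = (c_initial - c_final) / c_initial * 100 = (1.3250e-04 - 7.9476e-05) / 1.3250e-04 * 100 = 40.0196 %


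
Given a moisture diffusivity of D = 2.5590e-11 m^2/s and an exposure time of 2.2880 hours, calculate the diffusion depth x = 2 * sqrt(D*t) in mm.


t = 2.2880 hr * 3600 = 8236.8000 s
D * t = 2.5590e-11 * 8236.8000 = 2.1078e-07
x = 2 * sqrt(D*t) = 2 * sqrt(2.1078e-07) = 9.1822e-04 m = 0.9182 mm


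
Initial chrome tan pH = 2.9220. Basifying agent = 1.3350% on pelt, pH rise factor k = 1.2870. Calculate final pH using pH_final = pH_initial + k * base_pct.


Formula: pH_final = pH_initial + k * base_pct
Substituting: pH_final = 2.9220 + 1.2870 * 1.3350
Result: 4.6401


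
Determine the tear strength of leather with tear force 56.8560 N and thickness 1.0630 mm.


Formula: Tear strength = force / thickness
Substituting: Tear strength = 56.8560 / 1.0630
Result: 53.4864 N/mm


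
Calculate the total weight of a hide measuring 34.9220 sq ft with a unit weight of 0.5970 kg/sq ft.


Formula: Weight = area * weight_per_sqft
Substituting: Weight = 34.9220 * 0.5970
Result: 20.8484 kg


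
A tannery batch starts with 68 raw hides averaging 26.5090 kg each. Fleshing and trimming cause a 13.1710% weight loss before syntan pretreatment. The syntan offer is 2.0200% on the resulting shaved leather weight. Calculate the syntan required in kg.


Total_raw = N * avg_wt = 68 * 26.5090 = 1802.6120 kg
Substrate = Total_raw * (1 - loss/100) = 1802.6120 * (1 - 13.1710/100) = 1565.1900 kg
Syntan = Substrate * pct / 100 = 1565.1900 * 2.0200 / 100 = 31.6168 kg


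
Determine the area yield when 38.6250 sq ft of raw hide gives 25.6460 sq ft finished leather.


Formula: Yield = finished / raw * 100
Substituting: Yield = 25.6460 / 38.6250 * 100
Result: 66.3974 %


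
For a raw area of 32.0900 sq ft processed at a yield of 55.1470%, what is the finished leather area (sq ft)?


Formula: finished = raw * yield / 100
Substituting: finished = 32.0900 * 55.1470 / 100
Result: 17.6967 sq ft


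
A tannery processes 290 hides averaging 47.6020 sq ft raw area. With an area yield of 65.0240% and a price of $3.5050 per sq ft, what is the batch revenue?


Raw_total = N * avg_area = 290 * 47.6020 = 13804.5800 sq ft
Finished = Raw_total * yield / 100 = 13804.5800 * 65.0240 / 100 = 8976.2901 sq ft
Value = Finished * price = 8976.2901 * 3.5050 = 31461.8968 $


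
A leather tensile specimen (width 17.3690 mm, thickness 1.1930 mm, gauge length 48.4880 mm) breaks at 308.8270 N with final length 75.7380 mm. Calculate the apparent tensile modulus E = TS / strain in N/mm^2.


TS = F / (w * t) = 308.8270 / (17.3690 * 1.1930) = 14.9039 N/mm^2
strain = (Lf - L0) / L0 = (75.7380 - 48.4880) / 48.4880 = 0.5620
E = TS / strain = 14.9039 / 0.5620 = 26.5196 N/mm^2


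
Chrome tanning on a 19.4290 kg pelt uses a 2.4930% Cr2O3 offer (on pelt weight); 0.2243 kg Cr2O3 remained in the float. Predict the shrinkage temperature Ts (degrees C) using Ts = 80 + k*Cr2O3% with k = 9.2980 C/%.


Offered = pelt * offer_pct / 100 = 19.4290 * 2.4930 / 100 = 0.4844 kg
Uptake = offered - residual = 0.4844 - 0.2243 = 0.2601 kg
Cr2O3% on pelt = uptake / pelt * 100 = 0.2601 / 19.4290 * 100 = 1.3385 %
Ts = 80 + k * Cr2O3% = 80 + 9.2980 * 1.3385 = 92.4457 C


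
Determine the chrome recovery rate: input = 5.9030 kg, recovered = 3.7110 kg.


Formula: Recovery = recovered / input * 100
Substituting: Recovery = 3.7110 / 5.9030 * 100
Result: 62.8663 %


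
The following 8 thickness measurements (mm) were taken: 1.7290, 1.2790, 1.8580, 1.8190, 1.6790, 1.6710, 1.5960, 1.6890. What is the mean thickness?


Formula: Average = sum / n
Substituting: Average = 13.3200 / 8
Result: 1.6650 mm


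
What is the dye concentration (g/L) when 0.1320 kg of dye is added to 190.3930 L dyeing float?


Formula: Conc = dye_mass(kg) / volume(L) * 1000
Substituting: Conc = 0.1320 / 190.3930 * 1000
Result: 0.6933 g/L


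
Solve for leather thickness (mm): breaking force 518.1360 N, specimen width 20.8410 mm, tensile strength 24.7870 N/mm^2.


Formula: t = F / (TS * w)
Substituting: t = 518.1360 / (24.7870 * 20.8410)
Result: 1.0030 mm


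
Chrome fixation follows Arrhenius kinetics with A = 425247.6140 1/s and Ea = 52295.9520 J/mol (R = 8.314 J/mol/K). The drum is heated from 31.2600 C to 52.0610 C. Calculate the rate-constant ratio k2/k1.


T1 = 31.2600 + 273.15 = 304.4100 K; T2 = 52.0610 + 273.15 = 325.2110 K
k1 = A * exp(-Ea/(R*T1)) = 425247.6140 * exp(-52295.9520/(8.314*304.4100)) = 4.5154e-04 1/s
k2 = A * exp(-Ea/(R*T2)) = 425247.6140 * exp(-52295.9520/(8.314*325.2110)) = 0.0016931 1/s
k2/k1 = 0.0016931 / 4.5154e-04 = 3.7496


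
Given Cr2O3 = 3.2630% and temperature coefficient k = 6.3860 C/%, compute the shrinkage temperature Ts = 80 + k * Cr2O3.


Formula: Ts = 80 + k * Cr2O3
Substituting: Ts = 80 + 6.3860 * 3.2630
Result: 100.8375 C


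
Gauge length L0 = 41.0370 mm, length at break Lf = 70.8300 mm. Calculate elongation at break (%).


Formula: Elongation = (Lf - L0) / L0 * 100
Substituting: Elongation = (70.8300 - 41.0370) / 41.0370 * 100
Result: 72.6003 %


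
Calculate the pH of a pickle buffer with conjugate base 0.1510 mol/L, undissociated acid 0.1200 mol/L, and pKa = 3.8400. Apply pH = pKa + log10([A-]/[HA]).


ratio = [A-] / [HA] = 0.1510 / 0.1200 = 1.2583
log10(ratio) = 0.0997957
pH = pKa + log10(ratio) = 3.8400 + 0.0997957 = 3.9398


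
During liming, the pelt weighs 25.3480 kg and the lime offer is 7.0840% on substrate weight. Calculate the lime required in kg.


Formula: Lime = substrate * pct / 100
Substituting: Lime = 25.3480 * 7.0840 / 100
Result: 1.7957 kg


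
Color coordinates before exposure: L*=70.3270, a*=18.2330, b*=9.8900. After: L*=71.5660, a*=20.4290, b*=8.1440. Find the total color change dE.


dL = 1.2390, da = 2.1960, db = -1.7460
dE = sqrt(1.2390^2 + 2.1960^2 + (-1.7460)^2) = 3.0669


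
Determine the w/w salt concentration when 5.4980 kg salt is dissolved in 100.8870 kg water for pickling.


Formula: Conc = salt / (water + salt) * 100
Substituting: Conc = 5.4980 / (100.8870 + 5.4980) * 100
Result: 5.1680 %


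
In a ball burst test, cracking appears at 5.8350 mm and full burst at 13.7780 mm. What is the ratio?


Formula: Ratio = crack / burst
Substituting: Ratio = 5.8350 / 13.7780
Result: 0.4235


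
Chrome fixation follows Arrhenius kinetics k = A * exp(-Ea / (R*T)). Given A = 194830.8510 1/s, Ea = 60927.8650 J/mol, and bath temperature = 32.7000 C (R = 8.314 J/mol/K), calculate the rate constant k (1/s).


T_K = T_C + 273.15 = 32.7000 + 273.15 = 305.8500 K
exponent = -Ea / (R * T_K) = -60927.8650 / (8.314 * 305.8500) = -23.9606
k = A * exp(exponent) = 194830.8510 * exp(-23.9606) = 7.6508e-06 1/s


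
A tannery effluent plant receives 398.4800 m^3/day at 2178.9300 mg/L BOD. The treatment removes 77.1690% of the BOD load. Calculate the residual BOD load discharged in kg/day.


Load_in = volume * conc / 1000 = 398.4800 * 2178.9300 / 1000 = 868.2600 kg/day
Removed = Load_in * eff / 100 = 868.2600 * 77.1690 / 100 = 670.0276 kg/day
Load_out = Load_in - Removed = 868.2600 - 670.0276 = 198.2324 kg/day


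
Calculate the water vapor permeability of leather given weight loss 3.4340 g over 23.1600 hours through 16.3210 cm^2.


Formula: WVP = loss / (area * time)
Substituting: WVP = 3.4340 / (16.3210 * 23.1600)
Result: 0.00908479 g/(cm^2*hr)


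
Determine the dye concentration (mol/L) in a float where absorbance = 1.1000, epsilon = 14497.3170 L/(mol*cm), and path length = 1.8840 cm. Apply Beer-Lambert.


Formula: c = A / (epsilon * l)
Substituting: c = 1.1000 / (14497.3170 * 1.8840)
Result: 4.0274e-05 mol/L


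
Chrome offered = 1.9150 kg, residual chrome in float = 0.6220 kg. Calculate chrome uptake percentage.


Formula: Uptake = (offered - residual) / offered * 100
Substituting: Uptake = (1.9150 - 0.6220) / 1.9150 * 100
Result: 67.5196 %


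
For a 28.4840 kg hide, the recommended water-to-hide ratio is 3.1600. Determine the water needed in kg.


Formula: Water = hide_weight * ratio
Substituting: Water = 28.4840 * 3.1600
Result: 90.0094 kg


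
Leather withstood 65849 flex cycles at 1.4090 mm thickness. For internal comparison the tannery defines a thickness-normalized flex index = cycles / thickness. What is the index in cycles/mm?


Formula: Index = cycles / thickness
Substituting: Index = 65849 / 1.4090
Result: 46734.5635 cycles/mm


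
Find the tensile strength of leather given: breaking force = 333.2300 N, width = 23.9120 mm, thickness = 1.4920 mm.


Formula: TS = force / (width * thickness)
Substituting: TS = 333.2300 / (23.9120 * 1.4920)
Result: 9.3403 N/mm^2


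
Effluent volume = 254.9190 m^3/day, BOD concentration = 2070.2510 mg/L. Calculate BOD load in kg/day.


Formula: BOD_load = volume * conc / 1000
Substituting: BOD_load = 254.9190 * 2070.2510 / 1000
Result: 527.7463 kg/day


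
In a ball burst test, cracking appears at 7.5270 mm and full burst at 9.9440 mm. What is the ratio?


Formula: Ratio = crack / burst
Substituting: Ratio = 7.5270 / 9.9440
Result: 0.7569


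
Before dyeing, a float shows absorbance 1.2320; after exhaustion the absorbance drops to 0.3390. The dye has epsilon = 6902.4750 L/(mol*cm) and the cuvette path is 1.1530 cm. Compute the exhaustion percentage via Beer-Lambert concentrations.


c_initial = A_i / (epsilon * l) = 1.2320 / (6902.4750 * 1.1530) = 1.5480e-04 mol/L
c_final = A_f / (epsilon * l) = 0.3390 / (6902.4750 * 1.1530) = 4.2596e-05 mol/L
Exhaustion = (c_initial - c_final) / c_initial * 100 = (1.5480e-04 - 4.2596e-05) / 1.5480e-04 * 100 = 72.4838 %


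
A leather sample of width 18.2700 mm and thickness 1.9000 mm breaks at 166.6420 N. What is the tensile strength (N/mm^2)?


Formula: TS = force / (width * thickness)
Substituting: TS = 166.6420 / (18.2700 * 1.9000)
Result: 4.8006 N/mm^2


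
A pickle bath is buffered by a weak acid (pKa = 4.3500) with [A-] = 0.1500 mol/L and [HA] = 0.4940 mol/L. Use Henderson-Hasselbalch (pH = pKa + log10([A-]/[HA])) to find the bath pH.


ratio = [A-] / [HA] = 0.1500 / 0.4940 = 0.3036
log10(ratio) = -0.5176
pH = pKa + log10(ratio) = 4.3500 - 0.5176 = 3.8324


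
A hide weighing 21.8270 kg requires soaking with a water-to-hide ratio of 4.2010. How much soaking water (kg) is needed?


Formula: Water = hide_weight * ratio
Substituting: Water = 21.8270 * 4.2010
Result: 91.6952 kg


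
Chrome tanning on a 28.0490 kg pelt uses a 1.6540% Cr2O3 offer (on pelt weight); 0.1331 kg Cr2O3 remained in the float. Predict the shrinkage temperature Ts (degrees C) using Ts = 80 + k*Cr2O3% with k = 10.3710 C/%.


Offered = pelt * offer_pct / 100 = 28.0490 * 1.6540 / 100 = 0.4639 kg
Uptake = offered - residual = 0.4639 - 0.1331 = 0.3308 kg
Cr2O3% on pelt = uptake / pelt * 100 = 0.3308 / 28.0490 * 100 = 1.1795 %
Ts = 80 + k * Cr2O3% = 80 + 10.3710 * 1.1795 = 92.2323 C


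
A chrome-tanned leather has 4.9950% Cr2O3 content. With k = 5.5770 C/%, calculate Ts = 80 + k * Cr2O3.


Formula: Ts = 80 + k * Cr2O3
Substituting: Ts = 80 + 5.5770 * 4.9950
Result: 107.8571 C


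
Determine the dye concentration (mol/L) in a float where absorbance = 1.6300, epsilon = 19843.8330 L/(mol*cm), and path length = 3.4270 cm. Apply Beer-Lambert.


Formula: c = A / (epsilon * l)
Substituting: c = 1.6300 / (19843.8330 * 3.4270)
Result: 2.3969e-05 mol/L


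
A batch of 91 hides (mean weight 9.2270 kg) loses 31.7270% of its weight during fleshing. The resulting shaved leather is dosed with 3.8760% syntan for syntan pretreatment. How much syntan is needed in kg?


Total_raw = N * avg_wt = 91 * 9.2270 = 839.6570 kg
Substrate = Total_raw * (1 - loss/100) = 839.6570 * (1 - 31.7270/100) = 573.2590 kg
Syntan = Substrate * pct / 100 = 573.2590 * 3.8760 / 100 = 22.2195 kg


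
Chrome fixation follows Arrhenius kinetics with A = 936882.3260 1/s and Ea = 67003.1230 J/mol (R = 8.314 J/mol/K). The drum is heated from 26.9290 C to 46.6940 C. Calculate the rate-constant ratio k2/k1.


T1 = 26.9290 + 273.15 = 300.0790 K; T2 = 46.6940 + 273.15 = 319.8440 K
k1 = A * exp(-Ea/(R*T1)) = 936882.3260 * exp(-67003.1230/(8.314*300.0790)) = 2.0326e-06 1/s
k2 = A * exp(-Ea/(R*T2)) = 936882.3260 * exp(-67003.1230/(8.314*319.8440)) = 1.0686e-05 1/s
k2/k1 = 1.0686e-05 / 2.0326e-06 = 5.2573


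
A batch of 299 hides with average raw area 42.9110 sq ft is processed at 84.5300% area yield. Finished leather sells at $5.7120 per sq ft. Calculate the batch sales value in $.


Raw_total = N * avg_area = 299 * 42.9110 = 12830.3890 sq ft
Finished = Raw_total * yield / 100 = 12830.3890 * 84.5300 / 100 = 10845.5278 sq ft
Value = Finished * price = 10845.5278 * 5.7120 = 61949.6549 $


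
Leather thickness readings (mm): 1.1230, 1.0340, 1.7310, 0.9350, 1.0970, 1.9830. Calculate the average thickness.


Formula: Average = sum / n
Substituting: Average = 7.9030 / 6
Result: 1.3172 mm


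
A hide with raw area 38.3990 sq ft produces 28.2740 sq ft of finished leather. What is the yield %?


Formula: Yield = finished / raw * 100
Substituting: Yield = 28.2740 / 38.3990 * 100
Result: 73.6321 %


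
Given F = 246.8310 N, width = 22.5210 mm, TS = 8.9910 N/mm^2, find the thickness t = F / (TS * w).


Formula: t = F / (TS * w)
Substituting: t = 246.8310 / (8.9910 * 22.5210)
Result: 1.2190 mm


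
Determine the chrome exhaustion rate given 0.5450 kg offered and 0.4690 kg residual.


Formula: Uptake = (offered - residual) / offered * 100
Substituting: Uptake = (0.5450 - 0.4690) / 0.5450 * 100
Result: 13.9450 %


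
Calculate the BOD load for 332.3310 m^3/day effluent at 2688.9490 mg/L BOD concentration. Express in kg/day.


Formula: BOD_load = volume * conc / 1000
Substituting: BOD_load = 332.3310 * 2688.9490 / 1000
Result: 893.6211 kg/day


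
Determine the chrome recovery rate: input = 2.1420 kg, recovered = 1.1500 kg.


Formula: Recovery = recovered / input * 100
Substituting: Recovery = 1.1500 / 2.1420 * 100
Result: 53.6881 %


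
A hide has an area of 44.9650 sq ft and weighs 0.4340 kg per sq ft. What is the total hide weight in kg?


Formula: Weight = area * weight_per_sqft
Substituting: Weight = 44.9650 * 0.4340
Result: 19.5148 kg


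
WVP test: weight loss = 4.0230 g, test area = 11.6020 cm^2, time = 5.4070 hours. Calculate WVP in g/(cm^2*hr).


Formula: WVP = loss / (area * time)
Substituting: WVP = 4.0230 / (11.6020 * 5.4070)
Result: 0.0641299 g/(cm^2*hr)


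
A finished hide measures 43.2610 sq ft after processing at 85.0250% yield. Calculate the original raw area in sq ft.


Formula: raw = finished * 100 / yield
Substituting: raw = 43.2610 * 100 / 85.0250
Result: 50.8803 sq ft


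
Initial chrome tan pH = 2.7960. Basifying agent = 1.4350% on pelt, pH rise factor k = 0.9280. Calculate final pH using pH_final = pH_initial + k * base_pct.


Formula: pH_final = pH_initial + k * base_pct
Substituting: pH_final = 2.7960 + 0.9280 * 1.4350
Result: 4.1277


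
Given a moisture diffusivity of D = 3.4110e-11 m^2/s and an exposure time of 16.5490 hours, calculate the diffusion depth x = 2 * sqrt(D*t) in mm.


t = 16.5490 hr * 3600 = 59576.4000 s
D * t = 3.4110e-11 * 59576.4000 = 2.0322e-06
x = 2 * sqrt(D*t) = 2 * sqrt(2.0322e-06) = 0.00285107 m = 2.8511 mm


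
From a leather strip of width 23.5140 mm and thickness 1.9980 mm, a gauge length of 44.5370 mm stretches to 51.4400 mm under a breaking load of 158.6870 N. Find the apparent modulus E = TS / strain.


TS = F / (w * t) = 158.6870 / (23.5140 * 1.9980) = 3.3777 N/mm^2
strain = (Lf - L0) / L0 = (51.4400 - 44.5370) / 44.5370 = 0.1550
E = TS / strain = 3.3777 / 0.1550 = 21.7923 N/mm^2


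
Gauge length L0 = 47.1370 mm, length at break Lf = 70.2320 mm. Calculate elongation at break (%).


Formula: Elongation = (Lf - L0) / L0 * 100
Substituting: Elongation = (70.2320 - 47.1370) / 47.1370 * 100
Result: 48.9955 %


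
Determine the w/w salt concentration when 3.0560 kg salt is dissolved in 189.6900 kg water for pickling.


Formula: Conc = salt / (water + salt) * 100
Substituting: Conc = 3.0560 / (189.6900 + 3.0560) * 100
Result: 1.5855 %


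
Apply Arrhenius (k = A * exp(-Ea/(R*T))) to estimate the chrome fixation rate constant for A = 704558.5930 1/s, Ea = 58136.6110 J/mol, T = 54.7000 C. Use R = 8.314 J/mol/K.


T_K = T_C + 273.15 = 54.7000 + 273.15 = 327.8500 K
exponent = -Ea / (R * T_K) = -58136.6110 / (8.314 * 327.8500) = -21.3287
k = A * exp(exponent) = 704558.5930 * exp(-21.3287) = 3.8457e-04 1/s


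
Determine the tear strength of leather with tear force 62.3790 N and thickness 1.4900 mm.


Formula: Tear strength = force / thickness
Substituting: Tear strength = 62.3790 / 1.4900
Result: 41.8651 N/mm


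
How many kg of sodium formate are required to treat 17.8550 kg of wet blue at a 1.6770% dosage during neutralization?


Formula: Neutralizer = substrate * pct / 100
Substituting: Neutralizer = 17.8550 * 1.6770 / 100
Result: 0.2994 kg


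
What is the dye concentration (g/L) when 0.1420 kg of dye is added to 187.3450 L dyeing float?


Formula: Conc = dye_mass(kg) / volume(L) * 1000
Substituting: Conc = 0.1420 / 187.3450 * 1000
Result: 0.7580 g/L


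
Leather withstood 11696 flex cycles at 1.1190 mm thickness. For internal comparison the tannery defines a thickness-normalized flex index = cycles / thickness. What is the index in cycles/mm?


Formula: Index = cycles / thickness
Substituting: Index = 11696 / 1.1190
Result: 10452.1895 cycles/mm


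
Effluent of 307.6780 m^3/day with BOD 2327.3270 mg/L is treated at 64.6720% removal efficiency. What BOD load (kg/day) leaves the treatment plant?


Load_in = volume * conc / 1000 = 307.6780 * 2327.3270 / 1000 = 716.0673 kg/day
Removed = Load_in * eff / 100 = 716.0673 * 64.6720 / 100 = 463.0951 kg/day
Load_out = Load_in - Removed = 716.0673 - 463.0951 = 252.9723 kg/day


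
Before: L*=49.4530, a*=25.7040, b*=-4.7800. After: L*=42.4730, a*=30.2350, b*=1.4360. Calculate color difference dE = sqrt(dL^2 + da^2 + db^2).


dL = -6.9800, da = 4.5310, db = 6.2160
dE = sqrt((-6.9800)^2 + 4.5310^2 + 6.2160^2) = 10.3870


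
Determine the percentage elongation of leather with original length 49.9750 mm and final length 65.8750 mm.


Formula: Elongation = (Lf - L0) / L0 * 100
Substituting: Elongation = (65.8750 - 49.9750) / 49.9750 * 100
Result: 31.8159 %


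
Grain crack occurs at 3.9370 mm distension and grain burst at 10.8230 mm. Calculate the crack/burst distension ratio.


Formula: Ratio = crack / burst
Substituting: Ratio = 3.9370 / 10.8230
Result: 0.3638


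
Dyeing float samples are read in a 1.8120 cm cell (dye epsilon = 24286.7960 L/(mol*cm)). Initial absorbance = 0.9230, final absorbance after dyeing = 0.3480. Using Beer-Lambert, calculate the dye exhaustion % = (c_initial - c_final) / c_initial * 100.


c_initial = A_i / (epsilon * l) = 0.9230 / (24286.7960 * 1.8120) = 2.0974e-05 mol/L
c_final = A_f / (epsilon * l) = 0.3480 / (24286.7960 * 1.8120) = 7.9077e-06 mol/L
Exhaustion = (c_initial - c_final) / c_initial * 100 = (2.0974e-05 - 7.9077e-06) / 2.0974e-05 * 100 = 62.2969 %


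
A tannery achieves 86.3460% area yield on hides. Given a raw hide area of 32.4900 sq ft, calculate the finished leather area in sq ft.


Formula: finished = raw * yield / 100
Substituting: finished = 32.4900 * 86.3460 / 100
Result: 28.0538 sq ft


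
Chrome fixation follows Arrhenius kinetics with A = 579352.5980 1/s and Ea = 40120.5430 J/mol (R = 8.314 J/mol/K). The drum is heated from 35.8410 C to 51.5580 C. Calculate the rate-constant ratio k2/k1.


T1 = 35.8410 + 273.15 = 308.9910 K; T2 = 51.5580 + 273.15 = 324.7080 K
k1 = A * exp(-Ea/(R*T1)) = 579352.5980 * exp(-40120.5430/(8.314*308.9910)) = 0.0955779 1/s
k2 = A * exp(-Ea/(R*T2)) = 579352.5980 * exp(-40120.5430/(8.314*324.7080)) = 0.2035 1/s
k2/k1 = 0.2035 / 0.0955779 = 2.1296


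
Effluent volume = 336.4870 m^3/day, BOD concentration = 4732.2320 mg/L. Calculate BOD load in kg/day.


Formula: BOD_load = volume * conc / 1000
Substituting: BOD_load = 336.4870 * 4732.2320 / 1000
Result: 1592.3345 kg/day


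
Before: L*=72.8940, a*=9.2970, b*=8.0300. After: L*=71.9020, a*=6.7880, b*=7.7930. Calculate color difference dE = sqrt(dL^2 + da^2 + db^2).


dL = -0.9920, da = -2.5090, db = -0.2370
dE = sqrt((-0.9920)^2 + (-2.5090)^2 + (-0.2370)^2) = 2.7084


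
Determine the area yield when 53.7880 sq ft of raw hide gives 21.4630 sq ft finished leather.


Formula: Yield = finished / raw * 100
Substituting: Yield = 21.4630 / 53.7880 * 100
Result: 39.9030 %


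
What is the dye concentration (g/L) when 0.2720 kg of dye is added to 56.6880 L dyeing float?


Formula: Conc = dye_mass(kg) / volume(L) * 1000
Substituting: Conc = 0.2720 / 56.6880 * 1000
Result: 4.7982 g/L


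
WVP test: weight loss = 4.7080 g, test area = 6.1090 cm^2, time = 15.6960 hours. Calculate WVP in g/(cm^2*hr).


Formula: WVP = loss / (area * time)
Substituting: WVP = 4.7080 / (6.1090 * 15.6960)
Result: 0.0490995 g/(cm^2*hr)


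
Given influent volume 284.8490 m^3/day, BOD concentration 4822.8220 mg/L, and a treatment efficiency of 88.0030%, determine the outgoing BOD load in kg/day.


Load_in = volume * conc / 1000 = 284.8490 * 4822.8220 / 1000 = 1373.7760 kg/day
Removed = Load_in * eff / 100 = 1373.7760 * 88.0030 / 100 = 1208.9641 kg/day
Load_out = Load_in - Removed = 1373.7760 - 1208.9641 = 164.8119 kg/day


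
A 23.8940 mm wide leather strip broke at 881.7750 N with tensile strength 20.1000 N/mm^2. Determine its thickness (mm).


Formula: t = F / (TS * w)
Substituting: t = 881.7750 / (20.1000 * 23.8940)
Result: 1.8360 mm


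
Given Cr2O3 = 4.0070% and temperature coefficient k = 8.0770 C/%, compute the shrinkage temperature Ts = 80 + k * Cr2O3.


Formula: Ts = 80 + k * Cr2O3
Substituting: Ts = 80 + 8.0770 * 4.0070
Result: 112.3645 C


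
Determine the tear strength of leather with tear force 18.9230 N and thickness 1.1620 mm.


Formula: Tear strength = force / thickness
Substituting: Tear strength = 18.9230 / 1.1620
Result: 16.2849 N/mm


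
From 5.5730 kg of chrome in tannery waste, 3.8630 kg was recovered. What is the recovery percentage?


Formula: Recovery = recovered / input * 100
Substituting: Recovery = 3.8630 / 5.5730 * 100
Result: 69.3163 %


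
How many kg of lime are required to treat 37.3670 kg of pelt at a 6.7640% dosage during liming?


Formula: Lime = substrate * pct / 100
Substituting: Lime = 37.3670 * 6.7640 / 100
Result: 2.5275 kg


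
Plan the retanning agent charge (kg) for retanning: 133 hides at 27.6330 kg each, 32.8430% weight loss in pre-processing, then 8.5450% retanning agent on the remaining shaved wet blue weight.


Total_raw = N * avg_wt = 133 * 27.6330 = 3675.1890 kg
Substrate = Total_raw * (1 - loss/100) = 3675.1890 * (1 - 32.8430/100) = 2468.1467 kg
Retan = Substrate * pct / 100 = 2468.1467 * 8.5450 / 100 = 210.9031 kg


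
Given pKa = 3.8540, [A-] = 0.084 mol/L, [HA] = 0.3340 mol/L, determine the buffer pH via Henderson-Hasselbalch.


ratio = [A-] / [HA] = 0.084 / 0.3340 = 0.2515
log10(ratio) = -0.5995
pH = pKa + log10(ratio) = 3.8540 - 0.5995 = 3.2545


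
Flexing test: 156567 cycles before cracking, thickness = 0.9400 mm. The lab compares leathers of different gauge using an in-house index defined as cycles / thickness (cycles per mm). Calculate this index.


Formula: Index = cycles / thickness
Substituting: Index = 156567 / 0.9400
Result: 166560.6383 cycles/mm


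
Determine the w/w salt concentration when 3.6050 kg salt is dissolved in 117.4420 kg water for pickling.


Formula: Conc = salt / (water + salt) * 100
Substituting: Conc = 3.6050 / (117.4420 + 3.6050) * 100
Result: 2.9782 %


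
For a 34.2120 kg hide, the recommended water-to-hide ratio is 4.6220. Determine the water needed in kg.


Formula: Water = hide_weight * ratio
Substituting: Water = 34.2120 * 4.6220
Result: 158.1279 kg


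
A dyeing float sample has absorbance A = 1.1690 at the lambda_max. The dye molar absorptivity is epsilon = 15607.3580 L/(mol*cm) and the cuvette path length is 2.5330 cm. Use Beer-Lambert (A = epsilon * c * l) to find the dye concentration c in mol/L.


Formula: c = A / (epsilon * l)
Substituting: c = 1.1690 / (15607.3580 * 2.5330)
Result: 2.9570e-05 mol/L


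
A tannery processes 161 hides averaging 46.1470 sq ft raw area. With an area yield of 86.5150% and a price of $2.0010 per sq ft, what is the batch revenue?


Raw_total = N * avg_area = 161 * 46.1470 = 7429.6670 sq ft
Finished = Raw_total * yield / 100 = 7429.6670 * 86.5150 / 100 = 6427.7764 sq ft
Value = Finished * price = 6427.7764 * 2.0010 = 12861.9806 $


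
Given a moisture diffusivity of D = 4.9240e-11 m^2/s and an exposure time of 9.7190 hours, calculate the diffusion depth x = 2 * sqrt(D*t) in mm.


t = 9.7190 hr * 3600 = 34988.4000 s
D * t = 4.9240e-11 * 34988.4000 = 1.7228e-06
x = 2 * sqrt(D*t) = 2 * sqrt(1.7228e-06) = 0.00262513 m = 2.6251 mm


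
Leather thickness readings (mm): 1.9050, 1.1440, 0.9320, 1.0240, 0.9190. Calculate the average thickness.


Formula: Average = sum / n
Substituting: Average = 5.9240 / 5
Result: 1.1848 mm


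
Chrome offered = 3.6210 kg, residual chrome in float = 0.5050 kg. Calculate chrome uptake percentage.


Formula: Uptake = (offered - residual) / offered * 100
Substituting: Uptake = (3.6210 - 0.5050) / 3.6210 * 100
Result: 86.0536 %


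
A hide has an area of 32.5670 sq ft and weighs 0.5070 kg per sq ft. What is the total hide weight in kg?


Formula: Weight = area * weight_per_sqft
Substituting: Weight = 32.5670 * 0.5070
Result: 16.5115 kg


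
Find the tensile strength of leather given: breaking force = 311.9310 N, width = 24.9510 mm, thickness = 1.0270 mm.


Formula: TS = force / (width * thickness)
Substituting: TS = 311.9310 / (24.9510 * 1.0270)
Result: 12.1731 N/mm^2


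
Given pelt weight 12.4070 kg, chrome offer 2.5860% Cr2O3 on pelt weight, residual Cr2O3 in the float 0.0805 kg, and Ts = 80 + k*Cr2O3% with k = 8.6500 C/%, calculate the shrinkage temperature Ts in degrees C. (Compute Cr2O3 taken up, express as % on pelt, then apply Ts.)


Offered = pelt * offer_pct / 100 = 12.4070 * 2.5860 / 100 = 0.3208 kg
Uptake = offered - residual = 0.3208 - 0.0805 = 0.2403 kg
Cr2O3% on pelt = uptake / pelt * 100 = 0.2403 / 12.4070 * 100 = 1.9372 %
Ts = 80 + k * Cr2O3% = 80 + 8.6500 * 1.9372 = 96.7565 C


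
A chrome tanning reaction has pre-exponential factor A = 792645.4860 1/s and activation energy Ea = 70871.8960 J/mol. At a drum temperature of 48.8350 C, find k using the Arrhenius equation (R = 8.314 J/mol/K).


T_K = T_C + 273.15 = 48.8350 + 273.15 = 321.9850 K
exponent = -Ea / (R * T_K) = -70871.8960 / (8.314 * 321.9850) = -26.4745
k = A * exp(exponent) = 792645.4860 * exp(-26.4745) = 2.5196e-06 1/s


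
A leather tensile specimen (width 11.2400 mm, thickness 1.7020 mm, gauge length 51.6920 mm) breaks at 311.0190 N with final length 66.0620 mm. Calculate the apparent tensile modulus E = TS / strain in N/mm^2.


TS = F / (w * t) = 311.0190 / (11.2400 * 1.7020) = 16.2578 N/mm^2
strain = (Lf - L0) / L0 = (66.0620 - 51.6920) / 51.6920 = 0.2780
E = TS / strain = 16.2578 / 0.2780 = 58.4827 N/mm^2


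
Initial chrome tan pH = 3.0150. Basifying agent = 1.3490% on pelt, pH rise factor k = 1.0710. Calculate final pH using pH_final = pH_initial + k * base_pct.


Formula: pH_final = pH_initial + k * base_pct
Substituting: pH_final = 3.0150 + 1.0710 * 1.3490
Result: 4.4598


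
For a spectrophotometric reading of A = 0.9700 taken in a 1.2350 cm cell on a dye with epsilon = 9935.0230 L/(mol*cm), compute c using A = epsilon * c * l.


Formula: c = A / (epsilon * l)
Substituting: c = 0.9700 / (9935.0230 * 1.2350)
Result: 7.9056e-05 mol/L


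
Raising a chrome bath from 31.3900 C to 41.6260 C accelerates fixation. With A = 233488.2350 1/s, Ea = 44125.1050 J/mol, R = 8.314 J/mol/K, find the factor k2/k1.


T1 = 31.3900 + 273.15 = 304.5400 K; T2 = 41.6260 + 273.15 = 314.7760 K
k1 = A * exp(-Ea/(R*T1)) = 233488.2350 * exp(-44125.1050/(8.314*304.5400)) = 0.00630467 1/s
k2 = A * exp(-Ea/(R*T2)) = 233488.2350 * exp(-44125.1050/(8.314*314.7760)) = 0.0111117 1/s
k2/k1 = 0.0111117 / 0.00630467 = 1.7625


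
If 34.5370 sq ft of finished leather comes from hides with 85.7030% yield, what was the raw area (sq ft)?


Formula: raw = finished * 100 / yield
Substituting: raw = 34.5370 * 100 / 85.7030
Result: 40.2985 sq ft


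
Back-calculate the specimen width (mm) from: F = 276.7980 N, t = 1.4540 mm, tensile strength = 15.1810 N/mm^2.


Formula: w = F / (TS * t)
Substituting: w = 276.7980 / (15.1810 * 1.4540)
Result: 12.5400 mm


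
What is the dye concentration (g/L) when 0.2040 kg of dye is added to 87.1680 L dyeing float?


Formula: Conc = dye_mass(kg) / volume(L) * 1000
Substituting: Conc = 0.2040 / 87.1680 * 1000
Result: 2.3403 g/L


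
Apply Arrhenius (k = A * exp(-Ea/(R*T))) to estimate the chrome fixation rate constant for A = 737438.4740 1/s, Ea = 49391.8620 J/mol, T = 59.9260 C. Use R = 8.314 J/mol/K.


T_K = T_C + 273.15 = 59.9260 + 273.15 = 333.0760 K
exponent = -Ea / (R * T_K) = -49391.8620 / (8.314 * 333.0760) = -17.8362
k = A * exp(exponent) = 737438.4740 * exp(-17.8362) = 0.0132302 1/s


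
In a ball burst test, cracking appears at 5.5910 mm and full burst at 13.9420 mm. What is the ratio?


Formula: Ratio = crack / burst
Substituting: Ratio = 5.5910 / 13.9420
Result: 0.4010


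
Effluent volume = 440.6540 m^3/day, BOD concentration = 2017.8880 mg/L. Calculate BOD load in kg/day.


Formula: BOD_load = volume * conc / 1000
Substituting: BOD_load = 440.6540 * 2017.8880 / 1000
Result: 889.1904 kg/day


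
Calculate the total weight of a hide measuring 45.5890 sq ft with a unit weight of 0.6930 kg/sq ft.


Formula: Weight = area * weight_per_sqft
Substituting: Weight = 45.5890 * 0.6930
Result: 31.5932 kg


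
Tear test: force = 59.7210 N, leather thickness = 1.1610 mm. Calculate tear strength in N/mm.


Formula: Tear strength = force / thickness
Substituting: Tear strength = 59.7210 / 1.1610
Result: 51.4393 N/mm


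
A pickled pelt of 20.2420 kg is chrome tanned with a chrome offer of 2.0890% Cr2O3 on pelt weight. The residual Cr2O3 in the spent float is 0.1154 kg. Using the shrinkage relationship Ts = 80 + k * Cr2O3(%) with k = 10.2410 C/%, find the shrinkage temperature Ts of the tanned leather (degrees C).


Offered = pelt * offer_pct / 100 = 20.2420 * 2.0890 / 100 = 0.4229 kg
Uptake = offered - residual = 0.4229 - 0.1154 = 0.3075 kg
Cr2O3% on pelt = uptake / pelt * 100 = 0.3075 / 20.2420 * 100 = 1.5189 %
Ts = 80 + k * Cr2O3% = 80 + 10.2410 * 1.5189 = 95.5550 C


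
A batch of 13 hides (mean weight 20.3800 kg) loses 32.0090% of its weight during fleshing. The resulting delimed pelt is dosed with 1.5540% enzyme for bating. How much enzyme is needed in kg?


Total_raw = N * avg_wt = 13 * 20.3800 = 264.9400 kg
Substrate = Total_raw * (1 - loss/100) = 264.9400 * (1 - 32.0090/100) = 180.1354 kg
Enzyme = Substrate * pct / 100 = 180.1354 * 1.5540 / 100 = 2.7993 kg


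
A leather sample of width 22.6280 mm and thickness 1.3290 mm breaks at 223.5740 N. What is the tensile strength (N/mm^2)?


Formula: TS = force / (width * thickness)
Substituting: TS = 223.5740 / (22.6280 * 1.3290)
Result: 7.4345 N/mm^2


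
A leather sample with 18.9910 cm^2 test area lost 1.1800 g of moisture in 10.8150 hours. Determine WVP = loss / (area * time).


Formula: WVP = loss / (area * time)
Substituting: WVP = 1.1800 / (18.9910 * 10.8150)
Result: 0.00574523 g/(cm^2*hr)


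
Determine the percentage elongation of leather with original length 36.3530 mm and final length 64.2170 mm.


Formula: Elongation = (Lf - L0) / L0 * 100
Substituting: Elongation = (64.2170 - 36.3530) / 36.3530 * 100
Result: 76.6484 %


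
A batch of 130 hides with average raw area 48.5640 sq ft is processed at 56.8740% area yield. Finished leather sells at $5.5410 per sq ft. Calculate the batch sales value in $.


Raw_total = N * avg_area = 130 * 48.5640 = 6313.3200 sq ft
Finished = Raw_total * yield / 100 = 6313.3200 * 56.8740 / 100 = 3590.6376 sq ft
Value = Finished * price = 3590.6376 * 5.5410 = 19895.7230 $


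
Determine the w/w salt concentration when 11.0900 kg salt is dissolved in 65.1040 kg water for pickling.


Formula: Conc = salt / (water + salt) * 100
Substituting: Conc = 11.0900 / (65.1040 + 11.0900) * 100
Result: 14.5550 %


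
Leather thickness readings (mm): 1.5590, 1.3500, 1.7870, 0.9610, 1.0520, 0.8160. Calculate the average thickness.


Formula: Average = sum / n
Substituting: Average = 7.5250 / 6
Result: 1.2542 mm


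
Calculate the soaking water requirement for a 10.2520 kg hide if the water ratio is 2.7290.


Formula: Water = hide_weight * ratio
Substituting: Water = 10.2520 * 2.7290
Result: 27.9777 kg


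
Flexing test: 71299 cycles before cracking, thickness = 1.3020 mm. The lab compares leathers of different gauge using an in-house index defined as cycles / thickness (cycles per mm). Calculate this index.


Formula: Index = cycles / thickness
Substituting: Index = 71299 / 1.3020
Result: 54761.1367 cycles/mm


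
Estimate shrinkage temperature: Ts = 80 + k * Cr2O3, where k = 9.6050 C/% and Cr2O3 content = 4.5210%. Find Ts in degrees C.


Formula: Ts = 80 + k * Cr2O3
Substituting: Ts = 80 + 9.6050 * 4.5210
Result: 123.4242 C
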